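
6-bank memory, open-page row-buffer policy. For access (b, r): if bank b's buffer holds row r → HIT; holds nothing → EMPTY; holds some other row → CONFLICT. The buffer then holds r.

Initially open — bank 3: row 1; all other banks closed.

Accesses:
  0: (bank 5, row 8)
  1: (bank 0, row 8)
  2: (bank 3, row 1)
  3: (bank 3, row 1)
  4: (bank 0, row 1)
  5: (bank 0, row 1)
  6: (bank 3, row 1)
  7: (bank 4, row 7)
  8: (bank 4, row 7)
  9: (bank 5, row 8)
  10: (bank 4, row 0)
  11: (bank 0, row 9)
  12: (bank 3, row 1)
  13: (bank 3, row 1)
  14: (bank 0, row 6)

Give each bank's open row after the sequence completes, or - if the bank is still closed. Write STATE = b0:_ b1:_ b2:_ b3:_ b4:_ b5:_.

0: bank 5 row 8 — prev None → EMPTY
1: bank 0 row 8 — prev None → EMPTY
2: bank 3 row 1 — prev 1 → HIT
3: bank 3 row 1 — prev 1 → HIT
4: bank 0 row 1 — prev 8 → CONFLICT
5: bank 0 row 1 — prev 1 → HIT
6: bank 3 row 1 — prev 1 → HIT
7: bank 4 row 7 — prev None → EMPTY
8: bank 4 row 7 — prev 7 → HIT
9: bank 5 row 8 — prev 8 → HIT
10: bank 4 row 0 — prev 7 → CONFLICT
11: bank 0 row 9 — prev 1 → CONFLICT
12: bank 3 row 1 — prev 1 → HIT
13: bank 3 row 1 — prev 1 → HIT
14: bank 0 row 6 — prev 9 → CONFLICT

STATE = b0:6 b1:- b2:- b3:1 b4:0 b5:8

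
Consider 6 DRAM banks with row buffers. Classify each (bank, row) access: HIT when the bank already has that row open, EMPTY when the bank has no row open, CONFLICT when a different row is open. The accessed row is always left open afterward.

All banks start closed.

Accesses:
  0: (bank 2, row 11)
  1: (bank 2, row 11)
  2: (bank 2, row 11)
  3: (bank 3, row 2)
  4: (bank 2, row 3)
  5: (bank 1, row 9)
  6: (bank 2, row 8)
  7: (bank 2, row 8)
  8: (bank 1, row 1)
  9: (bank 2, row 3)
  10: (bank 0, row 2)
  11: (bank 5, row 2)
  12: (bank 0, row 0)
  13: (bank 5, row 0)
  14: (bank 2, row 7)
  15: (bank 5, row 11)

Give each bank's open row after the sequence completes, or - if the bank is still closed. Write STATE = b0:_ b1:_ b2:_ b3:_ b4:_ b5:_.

0: bank 2 row 11 — prev None → EMPTY
1: bank 2 row 11 — prev 11 → HIT
2: bank 2 row 11 — prev 11 → HIT
3: bank 3 row 2 — prev None → EMPTY
4: bank 2 row 3 — prev 11 → CONFLICT
5: bank 1 row 9 — prev None → EMPTY
6: bank 2 row 8 — prev 3 → CONFLICT
7: bank 2 row 8 — prev 8 → HIT
8: bank 1 row 1 — prev 9 → CONFLICT
9: bank 2 row 3 — prev 8 → CONFLICT
10: bank 0 row 2 — prev None → EMPTY
11: bank 5 row 2 — prev None → EMPTY
12: bank 0 row 0 — prev 2 → CONFLICT
13: bank 5 row 0 — prev 2 → CONFLICT
14: bank 2 row 7 — prev 3 → CONFLICT
15: bank 5 row 11 — prev 0 → CONFLICT

STATE = b0:0 b1:1 b2:7 b3:2 b4:- b5:11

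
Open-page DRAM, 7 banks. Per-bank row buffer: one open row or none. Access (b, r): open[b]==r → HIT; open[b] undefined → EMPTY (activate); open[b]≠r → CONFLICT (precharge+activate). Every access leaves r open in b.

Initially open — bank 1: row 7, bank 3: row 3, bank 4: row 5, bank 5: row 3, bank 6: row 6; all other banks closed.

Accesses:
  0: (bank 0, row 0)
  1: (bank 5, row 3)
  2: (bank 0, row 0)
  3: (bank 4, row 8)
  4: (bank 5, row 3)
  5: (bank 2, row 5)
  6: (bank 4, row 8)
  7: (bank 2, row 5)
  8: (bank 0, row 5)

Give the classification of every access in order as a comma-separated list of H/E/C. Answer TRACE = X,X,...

#0 (0,0) E
#1 (5,3) H  (was 3)
#2 (0,0) H  (was 0)
#3 (4,8) C  (was 5)
#4 (5,3) H  (was 3)
#5 (2,5) E
#6 (4,8) H  (was 8)
#7 (2,5) H  (was 5)
#8 (0,5) C  (was 0)

TRACE = E,H,H,C,H,E,H,H,C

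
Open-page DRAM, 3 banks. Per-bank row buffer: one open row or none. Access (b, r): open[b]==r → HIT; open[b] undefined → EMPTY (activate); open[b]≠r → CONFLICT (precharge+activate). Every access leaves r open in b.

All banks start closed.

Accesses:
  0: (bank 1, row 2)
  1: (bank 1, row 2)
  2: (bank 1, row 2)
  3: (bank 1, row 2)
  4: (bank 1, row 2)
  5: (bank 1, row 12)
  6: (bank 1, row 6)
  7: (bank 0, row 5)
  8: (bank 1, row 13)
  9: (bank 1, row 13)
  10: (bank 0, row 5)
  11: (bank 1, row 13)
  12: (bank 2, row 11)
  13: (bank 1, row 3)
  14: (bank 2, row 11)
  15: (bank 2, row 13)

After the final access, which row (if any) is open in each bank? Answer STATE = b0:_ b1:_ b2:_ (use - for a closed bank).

STATE = b0:5 b1:3 b2:13

  [0] b1 r2: no row ⇒ E
  [1] b1 r2: had r2 ⇒ H
  [2] b1 r2: had r2 ⇒ H
  [3] b1 r2: had r2 ⇒ H
  [4] b1 r2: had r2 ⇒ H
  [5] b1 r12: had r2 ⇒ C
  [6] b1 r6: had r12 ⇒ C
  [7] b0 r5: no row ⇒ E
  [8] b1 r13: had r6 ⇒ C
  [9] b1 r13: had r13 ⇒ H
  [10] b0 r5: had r5 ⇒ H
  [11] b1 r13: had r13 ⇒ H
  [12] b2 r11: no row ⇒ E
  [13] b1 r3: had r13 ⇒ C
  [14] b2 r11: had r11 ⇒ H
  [15] b2 r13: had r11 ⇒ C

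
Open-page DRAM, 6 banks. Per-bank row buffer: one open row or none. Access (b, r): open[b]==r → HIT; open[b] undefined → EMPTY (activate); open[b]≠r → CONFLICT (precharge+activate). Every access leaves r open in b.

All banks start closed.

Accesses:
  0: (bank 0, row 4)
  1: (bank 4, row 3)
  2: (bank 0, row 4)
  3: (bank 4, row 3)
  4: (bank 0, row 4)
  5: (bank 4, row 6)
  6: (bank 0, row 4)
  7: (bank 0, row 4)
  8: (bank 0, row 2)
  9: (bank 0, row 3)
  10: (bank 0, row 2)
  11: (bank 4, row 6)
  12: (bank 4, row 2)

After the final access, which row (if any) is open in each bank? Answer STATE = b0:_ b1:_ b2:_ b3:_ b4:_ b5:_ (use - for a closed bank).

STATE = b0:2 b1:- b2:- b3:- b4:2 b5:-

step 0: bank0 None->4 [EMPTY]
step 1: bank4 None->3 [EMPTY]
step 2: bank0 4->4 [HIT]
step 3: bank4 3->3 [HIT]
step 4: bank0 4->4 [HIT]
step 5: bank4 3->6 [CONFLICT]
step 6: bank0 4->4 [HIT]
step 7: bank0 4->4 [HIT]
step 8: bank0 4->2 [CONFLICT]
step 9: bank0 2->3 [CONFLICT]
step 10: bank0 3->2 [CONFLICT]
step 11: bank4 6->6 [HIT]
step 12: bank4 6->2 [CONFLICT]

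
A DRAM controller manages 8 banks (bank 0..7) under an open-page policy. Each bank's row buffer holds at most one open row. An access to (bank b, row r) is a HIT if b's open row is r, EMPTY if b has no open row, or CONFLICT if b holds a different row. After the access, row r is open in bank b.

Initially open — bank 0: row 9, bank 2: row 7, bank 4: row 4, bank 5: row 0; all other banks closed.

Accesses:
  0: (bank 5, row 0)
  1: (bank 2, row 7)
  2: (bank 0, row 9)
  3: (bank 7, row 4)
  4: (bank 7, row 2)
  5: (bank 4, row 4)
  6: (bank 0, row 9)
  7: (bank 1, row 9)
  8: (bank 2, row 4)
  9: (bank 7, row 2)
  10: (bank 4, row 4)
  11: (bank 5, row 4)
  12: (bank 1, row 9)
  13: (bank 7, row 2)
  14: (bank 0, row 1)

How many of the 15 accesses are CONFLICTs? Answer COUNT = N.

step 0: bank5 0->0 [HIT]
step 1: bank2 7->7 [HIT]
step 2: bank0 9->9 [HIT]
step 3: bank7 None->4 [EMPTY]
step 4: bank7 4->2 [CONFLICT]
step 5: bank4 4->4 [HIT]
step 6: bank0 9->9 [HIT]
step 7: bank1 None->9 [EMPTY]
step 8: bank2 7->4 [CONFLICT]
step 9: bank7 2->2 [HIT]
step 10: bank4 4->4 [HIT]
step 11: bank5 0->4 [CONFLICT]
step 12: bank1 9->9 [HIT]
step 13: bank7 2->2 [HIT]
step 14: bank0 9->1 [CONFLICT]

COUNT = 4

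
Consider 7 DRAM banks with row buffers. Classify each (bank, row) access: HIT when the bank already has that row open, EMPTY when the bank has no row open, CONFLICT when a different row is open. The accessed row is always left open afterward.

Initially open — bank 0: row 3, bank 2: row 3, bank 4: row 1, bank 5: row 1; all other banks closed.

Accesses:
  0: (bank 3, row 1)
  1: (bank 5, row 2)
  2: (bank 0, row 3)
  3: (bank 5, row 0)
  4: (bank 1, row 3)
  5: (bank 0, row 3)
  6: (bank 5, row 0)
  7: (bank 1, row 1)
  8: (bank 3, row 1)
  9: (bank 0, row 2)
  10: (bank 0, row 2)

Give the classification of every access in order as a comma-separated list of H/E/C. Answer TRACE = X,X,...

#0 (3,1) E
#1 (5,2) C  (was 1)
#2 (0,3) H  (was 3)
#3 (5,0) C  (was 2)
#4 (1,3) E
#5 (0,3) H  (was 3)
#6 (5,0) H  (was 0)
#7 (1,1) C  (was 3)
#8 (3,1) H  (was 1)
#9 (0,2) C  (was 3)
#10 (0,2) H  (was 2)

TRACE = E,C,H,C,E,H,H,C,H,C,H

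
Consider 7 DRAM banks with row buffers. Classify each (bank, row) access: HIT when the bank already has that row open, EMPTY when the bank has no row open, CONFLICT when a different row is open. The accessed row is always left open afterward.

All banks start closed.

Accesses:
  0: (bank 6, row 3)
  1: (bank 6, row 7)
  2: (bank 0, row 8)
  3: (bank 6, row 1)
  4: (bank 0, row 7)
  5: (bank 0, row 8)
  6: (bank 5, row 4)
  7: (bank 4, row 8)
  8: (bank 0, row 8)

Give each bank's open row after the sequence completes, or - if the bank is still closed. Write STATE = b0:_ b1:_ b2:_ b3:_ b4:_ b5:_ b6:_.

STATE = b0:8 b1:- b2:- b3:- b4:8 b5:4 b6:1

#0 (6,3) E
#1 (6,7) C  (was 3)
#2 (0,8) E
#3 (6,1) C  (was 7)
#4 (0,7) C  (was 8)
#5 (0,8) C  (was 7)
#6 (5,4) E
#7 (4,8) E
#8 (0,8) H  (was 8)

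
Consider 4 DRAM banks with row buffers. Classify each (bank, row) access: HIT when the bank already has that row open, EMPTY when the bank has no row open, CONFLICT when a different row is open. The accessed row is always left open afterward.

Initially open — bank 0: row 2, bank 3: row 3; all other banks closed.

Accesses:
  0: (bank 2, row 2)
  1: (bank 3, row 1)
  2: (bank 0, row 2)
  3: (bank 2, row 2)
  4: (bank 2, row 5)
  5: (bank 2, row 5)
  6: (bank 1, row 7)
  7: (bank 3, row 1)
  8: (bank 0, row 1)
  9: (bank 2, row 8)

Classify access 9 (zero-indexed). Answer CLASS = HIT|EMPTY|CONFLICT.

CLASS = CONFLICT

#0 (2,2) E
#1 (3,1) C  (was 3)
#2 (0,2) H  (was 2)
#3 (2,2) H  (was 2)
#4 (2,5) C  (was 2)
#5 (2,5) H  (was 5)
#6 (1,7) E
#7 (3,1) H  (was 1)
#8 (0,1) C  (was 2)
#9 (2,8) C  (was 5)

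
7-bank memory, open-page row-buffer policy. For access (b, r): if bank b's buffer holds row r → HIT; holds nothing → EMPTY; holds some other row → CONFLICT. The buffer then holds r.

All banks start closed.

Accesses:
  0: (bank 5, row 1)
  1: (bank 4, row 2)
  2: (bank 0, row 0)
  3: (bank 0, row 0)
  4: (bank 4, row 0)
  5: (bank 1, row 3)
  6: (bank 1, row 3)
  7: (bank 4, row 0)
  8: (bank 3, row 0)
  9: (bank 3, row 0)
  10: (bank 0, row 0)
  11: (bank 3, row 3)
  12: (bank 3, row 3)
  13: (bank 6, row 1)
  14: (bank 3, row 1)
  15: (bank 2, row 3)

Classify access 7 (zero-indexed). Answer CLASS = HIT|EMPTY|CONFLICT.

CLASS = HIT

0: bank 5 row 1 — prev None → EMPTY
1: bank 4 row 2 — prev None → EMPTY
2: bank 0 row 0 — prev None → EMPTY
3: bank 0 row 0 — prev 0 → HIT
4: bank 4 row 0 — prev 2 → CONFLICT
5: bank 1 row 3 — prev None → EMPTY
6: bank 1 row 3 — prev 3 → HIT
7: bank 4 row 0 — prev 0 → HIT
8: bank 3 row 0 — prev None → EMPTY
9: bank 3 row 0 — prev 0 → HIT
10: bank 0 row 0 — prev 0 → HIT
11: bank 3 row 3 — prev 0 → CONFLICT
12: bank 3 row 3 — prev 3 → HIT
13: bank 6 row 1 — prev None → EMPTY
14: bank 3 row 1 — prev 3 → CONFLICT
15: bank 2 row 3 — prev None → EMPTY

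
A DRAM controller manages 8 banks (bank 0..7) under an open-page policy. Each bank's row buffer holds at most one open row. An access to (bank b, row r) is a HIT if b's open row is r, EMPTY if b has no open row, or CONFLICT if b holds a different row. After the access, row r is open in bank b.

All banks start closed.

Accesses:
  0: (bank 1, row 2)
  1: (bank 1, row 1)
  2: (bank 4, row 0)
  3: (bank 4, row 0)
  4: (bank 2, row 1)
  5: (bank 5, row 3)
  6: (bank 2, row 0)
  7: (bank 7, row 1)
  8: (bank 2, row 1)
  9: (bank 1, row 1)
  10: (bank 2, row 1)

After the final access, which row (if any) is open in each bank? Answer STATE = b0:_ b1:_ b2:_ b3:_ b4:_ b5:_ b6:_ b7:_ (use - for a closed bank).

step 0: bank1 None->2 [EMPTY]
step 1: bank1 2->1 [CONFLICT]
step 2: bank4 None->0 [EMPTY]
step 3: bank4 0->0 [HIT]
step 4: bank2 None->1 [EMPTY]
step 5: bank5 None->3 [EMPTY]
step 6: bank2 1->0 [CONFLICT]
step 7: bank7 None->1 [EMPTY]
step 8: bank2 0->1 [CONFLICT]
step 9: bank1 1->1 [HIT]
step 10: bank2 1->1 [HIT]

STATE = b0:- b1:1 b2:1 b3:- b4:0 b5:3 b6:- b7:1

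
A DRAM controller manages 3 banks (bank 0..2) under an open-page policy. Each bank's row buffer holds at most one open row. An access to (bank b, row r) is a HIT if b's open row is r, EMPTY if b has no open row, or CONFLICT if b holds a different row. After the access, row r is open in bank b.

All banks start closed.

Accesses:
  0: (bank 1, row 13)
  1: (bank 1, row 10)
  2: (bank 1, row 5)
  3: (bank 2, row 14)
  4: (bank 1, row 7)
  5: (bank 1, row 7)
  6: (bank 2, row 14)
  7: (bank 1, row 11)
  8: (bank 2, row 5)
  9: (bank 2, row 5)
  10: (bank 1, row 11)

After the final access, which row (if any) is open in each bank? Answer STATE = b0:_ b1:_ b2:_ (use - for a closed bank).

STATE = b0:- b1:11 b2:5

  [0] b1 r13: no row ⇒ E
  [1] b1 r10: had r13 ⇒ C
  [2] b1 r5: had r10 ⇒ C
  [3] b2 r14: no row ⇒ E
  [4] b1 r7: had r5 ⇒ C
  [5] b1 r7: had r7 ⇒ H
  [6] b2 r14: had r14 ⇒ H
  [7] b1 r11: had r7 ⇒ C
  [8] b2 r5: had r14 ⇒ C
  [9] b2 r5: had r5 ⇒ H
  [10] b1 r11: had r11 ⇒ H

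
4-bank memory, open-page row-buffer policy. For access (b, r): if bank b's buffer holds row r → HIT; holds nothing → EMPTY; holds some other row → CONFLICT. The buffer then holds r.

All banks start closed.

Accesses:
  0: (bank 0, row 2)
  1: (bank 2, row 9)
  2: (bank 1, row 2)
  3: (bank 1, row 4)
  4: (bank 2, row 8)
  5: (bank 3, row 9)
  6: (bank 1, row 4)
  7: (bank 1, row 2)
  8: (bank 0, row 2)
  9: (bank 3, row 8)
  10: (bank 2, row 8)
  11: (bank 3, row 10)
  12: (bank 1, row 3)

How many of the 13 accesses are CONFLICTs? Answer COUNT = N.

COUNT = 6

#0 (0,2) E
#1 (2,9) E
#2 (1,2) E
#3 (1,4) C  (was 2)
#4 (2,8) C  (was 9)
#5 (3,9) E
#6 (1,4) H  (was 4)
#7 (1,2) C  (was 4)
#8 (0,2) H  (was 2)
#9 (3,8) C  (was 9)
#10 (2,8) H  (was 8)
#11 (3,10) C  (was 8)
#12 (1,3) C  (was 2)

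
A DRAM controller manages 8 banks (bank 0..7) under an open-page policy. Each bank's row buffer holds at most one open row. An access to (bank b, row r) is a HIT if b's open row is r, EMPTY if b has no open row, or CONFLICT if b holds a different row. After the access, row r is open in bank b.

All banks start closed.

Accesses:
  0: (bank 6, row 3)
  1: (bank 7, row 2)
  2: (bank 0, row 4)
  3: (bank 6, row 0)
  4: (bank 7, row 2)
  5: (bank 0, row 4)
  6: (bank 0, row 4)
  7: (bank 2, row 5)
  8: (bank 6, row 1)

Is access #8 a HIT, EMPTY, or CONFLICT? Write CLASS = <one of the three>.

#0 (6,3) E
#1 (7,2) E
#2 (0,4) E
#3 (6,0) C  (was 3)
#4 (7,2) H  (was 2)
#5 (0,4) H  (was 4)
#6 (0,4) H  (was 4)
#7 (2,5) E
#8 (6,1) C  (was 0)

CLASS = CONFLICT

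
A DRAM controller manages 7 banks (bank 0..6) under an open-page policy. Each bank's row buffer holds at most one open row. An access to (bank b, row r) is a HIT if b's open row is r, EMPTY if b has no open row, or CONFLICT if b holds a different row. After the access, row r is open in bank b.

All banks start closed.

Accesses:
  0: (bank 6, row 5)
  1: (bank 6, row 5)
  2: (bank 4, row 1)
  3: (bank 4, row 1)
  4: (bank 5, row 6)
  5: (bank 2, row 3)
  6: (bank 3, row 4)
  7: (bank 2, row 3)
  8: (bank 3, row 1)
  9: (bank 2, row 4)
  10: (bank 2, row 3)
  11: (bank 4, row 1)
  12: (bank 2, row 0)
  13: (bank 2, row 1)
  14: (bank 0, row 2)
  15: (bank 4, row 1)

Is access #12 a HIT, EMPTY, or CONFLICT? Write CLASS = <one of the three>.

CLASS = CONFLICT

step 0: bank6 None->5 [EMPTY]
step 1: bank6 5->5 [HIT]
step 2: bank4 None->1 [EMPTY]
step 3: bank4 1->1 [HIT]
step 4: bank5 None->6 [EMPTY]
step 5: bank2 None->3 [EMPTY]
step 6: bank3 None->4 [EMPTY]
step 7: bank2 3->3 [HIT]
step 8: bank3 4->1 [CONFLICT]
step 9: bank2 3->4 [CONFLICT]
step 10: bank2 4->3 [CONFLICT]
step 11: bank4 1->1 [HIT]
step 12: bank2 3->0 [CONFLICT]
step 13: bank2 0->1 [CONFLICT]
step 14: bank0 None->2 [EMPTY]
step 15: bank4 1->1 [HIT]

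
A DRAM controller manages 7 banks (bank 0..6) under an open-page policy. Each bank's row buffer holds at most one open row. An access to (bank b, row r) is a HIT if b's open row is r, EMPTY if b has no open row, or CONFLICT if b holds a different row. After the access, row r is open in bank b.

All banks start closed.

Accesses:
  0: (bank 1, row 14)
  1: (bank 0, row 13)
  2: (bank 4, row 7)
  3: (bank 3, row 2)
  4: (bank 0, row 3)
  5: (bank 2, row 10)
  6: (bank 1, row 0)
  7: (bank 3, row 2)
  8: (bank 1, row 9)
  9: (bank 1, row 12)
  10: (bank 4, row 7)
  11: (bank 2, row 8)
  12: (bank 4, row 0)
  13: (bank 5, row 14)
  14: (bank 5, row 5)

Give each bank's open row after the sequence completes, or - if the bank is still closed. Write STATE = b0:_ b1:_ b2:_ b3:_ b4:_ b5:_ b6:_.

STATE = b0:3 b1:12 b2:8 b3:2 b4:0 b5:5 b6:-

step 0: bank1 None->14 [EMPTY]
step 1: bank0 None->13 [EMPTY]
step 2: bank4 None->7 [EMPTY]
step 3: bank3 None->2 [EMPTY]
step 4: bank0 13->3 [CONFLICT]
step 5: bank2 None->10 [EMPTY]
step 6: bank1 14->0 [CONFLICT]
step 7: bank3 2->2 [HIT]
step 8: bank1 0->9 [CONFLICT]
step 9: bank1 9->12 [CONFLICT]
step 10: bank4 7->7 [HIT]
step 11: bank2 10->8 [CONFLICT]
step 12: bank4 7->0 [CONFLICT]
step 13: bank5 None->14 [EMPTY]
step 14: bank5 14->5 [CONFLICT]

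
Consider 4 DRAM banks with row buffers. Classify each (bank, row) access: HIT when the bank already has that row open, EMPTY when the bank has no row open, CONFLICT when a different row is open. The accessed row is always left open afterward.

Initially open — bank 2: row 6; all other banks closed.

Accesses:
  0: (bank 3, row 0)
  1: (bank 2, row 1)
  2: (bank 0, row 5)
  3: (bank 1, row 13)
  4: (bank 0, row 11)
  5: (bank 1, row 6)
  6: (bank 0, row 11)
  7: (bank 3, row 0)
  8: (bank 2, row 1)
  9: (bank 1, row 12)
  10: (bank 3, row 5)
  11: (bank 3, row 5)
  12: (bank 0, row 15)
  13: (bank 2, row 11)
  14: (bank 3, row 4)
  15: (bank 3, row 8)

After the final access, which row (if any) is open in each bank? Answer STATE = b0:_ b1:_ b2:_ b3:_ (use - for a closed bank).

0: bank 3 row 0 — prev None → EMPTY
1: bank 2 row 1 — prev 6 → CONFLICT
2: bank 0 row 5 — prev None → EMPTY
3: bank 1 row 13 — prev None → EMPTY
4: bank 0 row 11 — prev 5 → CONFLICT
5: bank 1 row 6 — prev 13 → CONFLICT
6: bank 0 row 11 — prev 11 → HIT
7: bank 3 row 0 — prev 0 → HIT
8: bank 2 row 1 — prev 1 → HIT
9: bank 1 row 12 — prev 6 → CONFLICT
10: bank 3 row 5 — prev 0 → CONFLICT
11: bank 3 row 5 — prev 5 → HIT
12: bank 0 row 15 — prev 11 → CONFLICT
13: bank 2 row 11 — prev 1 → CONFLICT
14: bank 3 row 4 — prev 5 → CONFLICT
15: bank 3 row 8 — prev 4 → CONFLICT

STATE = b0:15 b1:12 b2:11 b3:8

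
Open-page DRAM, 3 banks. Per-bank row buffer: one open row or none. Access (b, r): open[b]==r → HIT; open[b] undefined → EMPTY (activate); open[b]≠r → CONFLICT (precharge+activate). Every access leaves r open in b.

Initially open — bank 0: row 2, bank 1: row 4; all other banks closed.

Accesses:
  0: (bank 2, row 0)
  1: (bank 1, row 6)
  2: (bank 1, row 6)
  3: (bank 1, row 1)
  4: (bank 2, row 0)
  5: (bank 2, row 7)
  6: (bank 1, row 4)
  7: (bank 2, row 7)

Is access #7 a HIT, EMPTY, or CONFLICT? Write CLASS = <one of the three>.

CLASS = HIT

0: bank 2 row 0 — prev None → EMPTY
1: bank 1 row 6 — prev 4 → CONFLICT
2: bank 1 row 6 — prev 6 → HIT
3: bank 1 row 1 — prev 6 → CONFLICT
4: bank 2 row 0 — prev 0 → HIT
5: bank 2 row 7 — prev 0 → CONFLICT
6: bank 1 row 4 — prev 1 → CONFLICT
7: bank 2 row 7 — prev 7 → HIT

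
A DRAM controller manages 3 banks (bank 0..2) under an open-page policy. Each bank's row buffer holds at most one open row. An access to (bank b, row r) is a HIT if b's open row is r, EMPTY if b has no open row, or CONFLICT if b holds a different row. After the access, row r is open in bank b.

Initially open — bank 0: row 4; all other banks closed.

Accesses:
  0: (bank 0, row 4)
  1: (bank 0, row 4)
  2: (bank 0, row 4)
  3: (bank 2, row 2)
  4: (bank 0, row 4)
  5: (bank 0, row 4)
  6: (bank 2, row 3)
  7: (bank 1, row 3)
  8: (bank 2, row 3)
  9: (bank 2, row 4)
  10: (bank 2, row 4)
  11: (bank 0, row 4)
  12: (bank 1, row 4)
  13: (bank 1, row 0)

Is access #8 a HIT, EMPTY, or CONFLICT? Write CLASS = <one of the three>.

0: bank 0 row 4 — prev 4 → HIT
1: bank 0 row 4 — prev 4 → HIT
2: bank 0 row 4 — prev 4 → HIT
3: bank 2 row 2 — prev None → EMPTY
4: bank 0 row 4 — prev 4 → HIT
5: bank 0 row 4 — prev 4 → HIT
6: bank 2 row 3 — prev 2 → CONFLICT
7: bank 1 row 3 — prev None → EMPTY
8: bank 2 row 3 — prev 3 → HIT
9: bank 2 row 4 — prev 3 → CONFLICT
10: bank 2 row 4 — prev 4 → HIT
11: bank 0 row 4 — prev 4 → HIT
12: bank 1 row 4 — prev 3 → CONFLICT
13: bank 1 row 0 — prev 4 → CONFLICT

CLASS = HIT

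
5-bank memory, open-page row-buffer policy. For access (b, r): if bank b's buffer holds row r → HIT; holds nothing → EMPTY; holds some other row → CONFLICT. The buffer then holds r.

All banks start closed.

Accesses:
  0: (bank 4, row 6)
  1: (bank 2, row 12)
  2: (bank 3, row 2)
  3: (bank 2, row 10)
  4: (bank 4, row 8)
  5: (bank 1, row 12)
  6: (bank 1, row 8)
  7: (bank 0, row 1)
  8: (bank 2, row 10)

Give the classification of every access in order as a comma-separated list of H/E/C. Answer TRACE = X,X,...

step 0: bank4 None->6 [EMPTY]
step 1: bank2 None->12 [EMPTY]
step 2: bank3 None->2 [EMPTY]
step 3: bank2 12->10 [CONFLICT]
step 4: bank4 6->8 [CONFLICT]
step 5: bank1 None->12 [EMPTY]
step 6: bank1 12->8 [CONFLICT]
step 7: bank0 None->1 [EMPTY]
step 8: bank2 10->10 [HIT]

TRACE = E,E,E,C,C,E,C,E,H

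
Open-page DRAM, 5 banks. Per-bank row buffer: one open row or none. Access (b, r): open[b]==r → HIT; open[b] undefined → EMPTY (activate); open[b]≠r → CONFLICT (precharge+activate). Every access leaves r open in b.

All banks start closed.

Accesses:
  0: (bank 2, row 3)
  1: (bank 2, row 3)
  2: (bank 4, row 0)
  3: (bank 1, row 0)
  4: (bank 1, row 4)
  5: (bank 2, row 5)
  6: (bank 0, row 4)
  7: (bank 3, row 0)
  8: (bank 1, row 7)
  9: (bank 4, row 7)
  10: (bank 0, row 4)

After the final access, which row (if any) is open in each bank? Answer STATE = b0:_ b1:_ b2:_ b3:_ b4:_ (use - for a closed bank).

STATE = b0:4 b1:7 b2:5 b3:0 b4:7

  [0] b2 r3: no row ⇒ E
  [1] b2 r3: had r3 ⇒ H
  [2] b4 r0: no row ⇒ E
  [3] b1 r0: no row ⇒ E
  [4] b1 r4: had r0 ⇒ C
  [5] b2 r5: had r3 ⇒ C
  [6] b0 r4: no row ⇒ E
  [7] b3 r0: no row ⇒ E
  [8] b1 r7: had r4 ⇒ C
  [9] b4 r7: had r0 ⇒ C
  [10] b0 r4: had r4 ⇒ H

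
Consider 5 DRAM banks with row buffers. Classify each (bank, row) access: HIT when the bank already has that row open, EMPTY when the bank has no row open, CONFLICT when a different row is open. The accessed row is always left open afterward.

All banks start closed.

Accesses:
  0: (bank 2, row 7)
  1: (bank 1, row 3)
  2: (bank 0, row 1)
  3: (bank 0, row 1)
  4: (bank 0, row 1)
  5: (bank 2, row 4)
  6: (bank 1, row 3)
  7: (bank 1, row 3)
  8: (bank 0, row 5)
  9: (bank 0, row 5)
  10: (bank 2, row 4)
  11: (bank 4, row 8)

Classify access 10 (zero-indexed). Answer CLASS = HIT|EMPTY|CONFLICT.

step 0: bank2 None->7 [EMPTY]
step 1: bank1 None->3 [EMPTY]
step 2: bank0 None->1 [EMPTY]
step 3: bank0 1->1 [HIT]
step 4: bank0 1->1 [HIT]
step 5: bank2 7->4 [CONFLICT]
step 6: bank1 3->3 [HIT]
step 7: bank1 3->3 [HIT]
step 8: bank0 1->5 [CONFLICT]
step 9: bank0 5->5 [HIT]
step 10: bank2 4->4 [HIT]
step 11: bank4 None->8 [EMPTY]

CLASS = HIT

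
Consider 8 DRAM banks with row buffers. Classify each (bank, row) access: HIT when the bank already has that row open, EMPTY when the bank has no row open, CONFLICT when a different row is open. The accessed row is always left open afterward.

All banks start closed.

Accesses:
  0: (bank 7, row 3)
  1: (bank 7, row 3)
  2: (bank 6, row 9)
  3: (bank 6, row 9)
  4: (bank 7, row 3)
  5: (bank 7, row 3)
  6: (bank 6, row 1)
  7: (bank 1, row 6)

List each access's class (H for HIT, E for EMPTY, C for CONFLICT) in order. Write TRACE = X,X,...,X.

TRACE = E,H,E,H,H,H,C,E

  [0] b7 r3: no row ⇒ E
  [1] b7 r3: had r3 ⇒ H
  [2] b6 r9: no row ⇒ E
  [3] b6 r9: had r9 ⇒ H
  [4] b7 r3: had r3 ⇒ H
  [5] b7 r3: had r3 ⇒ H
  [6] b6 r1: had r9 ⇒ C
  [7] b1 r6: no row ⇒ E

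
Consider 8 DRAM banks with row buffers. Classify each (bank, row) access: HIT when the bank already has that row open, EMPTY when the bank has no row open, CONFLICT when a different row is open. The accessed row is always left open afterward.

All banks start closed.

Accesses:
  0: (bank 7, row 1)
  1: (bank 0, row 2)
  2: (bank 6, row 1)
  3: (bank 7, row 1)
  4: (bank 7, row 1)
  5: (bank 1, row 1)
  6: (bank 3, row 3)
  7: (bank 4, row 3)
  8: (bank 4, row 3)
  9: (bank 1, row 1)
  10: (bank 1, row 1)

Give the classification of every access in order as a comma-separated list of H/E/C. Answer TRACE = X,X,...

  [0] b7 r1: no row ⇒ E
  [1] b0 r2: no row ⇒ E
  [2] b6 r1: no row ⇒ E
  [3] b7 r1: had r1 ⇒ H
  [4] b7 r1: had r1 ⇒ H
  [5] b1 r1: no row ⇒ E
  [6] b3 r3: no row ⇒ E
  [7] b4 r3: no row ⇒ E
  [8] b4 r3: had r3 ⇒ H
  [9] b1 r1: had r1 ⇒ H
  [10] b1 r1: had r1 ⇒ H

TRACE = E,E,E,H,H,E,E,E,H,H,H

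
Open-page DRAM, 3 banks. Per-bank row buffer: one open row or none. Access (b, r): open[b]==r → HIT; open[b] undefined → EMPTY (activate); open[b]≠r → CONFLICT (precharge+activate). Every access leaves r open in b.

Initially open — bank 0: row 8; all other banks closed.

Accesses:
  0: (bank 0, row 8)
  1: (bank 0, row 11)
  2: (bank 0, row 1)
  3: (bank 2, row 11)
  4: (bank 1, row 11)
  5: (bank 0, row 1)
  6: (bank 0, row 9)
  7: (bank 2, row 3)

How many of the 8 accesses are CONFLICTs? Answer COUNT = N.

  [0] b0 r8: had r8 ⇒ H
  [1] b0 r11: had r8 ⇒ C
  [2] b0 r1: had r11 ⇒ C
  [3] b2 r11: no row ⇒ E
  [4] b1 r11: no row ⇒ E
  [5] b0 r1: had r1 ⇒ H
  [6] b0 r9: had r1 ⇒ C
  [7] b2 r3: had r11 ⇒ C

COUNT = 4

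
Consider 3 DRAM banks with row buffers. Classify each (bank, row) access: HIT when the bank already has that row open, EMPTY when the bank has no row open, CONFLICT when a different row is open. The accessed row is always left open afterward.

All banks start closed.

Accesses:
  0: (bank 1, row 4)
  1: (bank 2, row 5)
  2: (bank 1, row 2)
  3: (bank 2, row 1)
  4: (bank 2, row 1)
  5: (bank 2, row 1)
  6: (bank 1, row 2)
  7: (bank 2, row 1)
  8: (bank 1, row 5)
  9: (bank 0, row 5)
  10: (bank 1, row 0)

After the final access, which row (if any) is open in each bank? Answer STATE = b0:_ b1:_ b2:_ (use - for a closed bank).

#0 (1,4) E
#1 (2,5) E
#2 (1,2) C  (was 4)
#3 (2,1) C  (was 5)
#4 (2,1) H  (was 1)
#5 (2,1) H  (was 1)
#6 (1,2) H  (was 2)
#7 (2,1) H  (was 1)
#8 (1,5) C  (was 2)
#9 (0,5) E
#10 (1,0) C  (was 5)

STATE = b0:5 b1:0 b2:1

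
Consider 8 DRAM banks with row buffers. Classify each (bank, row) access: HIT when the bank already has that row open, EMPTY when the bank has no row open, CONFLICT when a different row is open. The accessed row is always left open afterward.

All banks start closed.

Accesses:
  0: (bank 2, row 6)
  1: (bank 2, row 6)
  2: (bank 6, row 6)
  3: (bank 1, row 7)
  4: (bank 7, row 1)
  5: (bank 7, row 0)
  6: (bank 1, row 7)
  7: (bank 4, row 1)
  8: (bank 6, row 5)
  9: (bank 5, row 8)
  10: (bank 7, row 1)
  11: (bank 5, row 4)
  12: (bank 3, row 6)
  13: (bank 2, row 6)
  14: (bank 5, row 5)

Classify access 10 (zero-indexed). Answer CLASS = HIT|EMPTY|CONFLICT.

#0 (2,6) E
#1 (2,6) H  (was 6)
#2 (6,6) E
#3 (1,7) E
#4 (7,1) E
#5 (7,0) C  (was 1)
#6 (1,7) H  (was 7)
#7 (4,1) E
#8 (6,5) C  (was 6)
#9 (5,8) E
#10 (7,1) C  (was 0)
#11 (5,4) C  (was 8)
#12 (3,6) E
#13 (2,6) H  (was 6)
#14 (5,5) C  (was 4)

CLASS = CONFLICT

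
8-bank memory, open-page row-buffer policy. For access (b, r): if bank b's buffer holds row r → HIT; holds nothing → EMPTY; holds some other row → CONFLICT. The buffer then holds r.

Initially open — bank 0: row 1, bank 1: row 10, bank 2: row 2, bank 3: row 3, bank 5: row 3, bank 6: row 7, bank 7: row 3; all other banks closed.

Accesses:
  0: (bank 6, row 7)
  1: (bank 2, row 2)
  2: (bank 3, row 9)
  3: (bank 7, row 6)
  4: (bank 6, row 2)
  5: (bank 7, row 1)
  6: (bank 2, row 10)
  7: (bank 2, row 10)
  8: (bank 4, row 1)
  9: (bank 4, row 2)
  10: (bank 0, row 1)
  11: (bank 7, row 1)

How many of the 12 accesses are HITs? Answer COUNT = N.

#0 (6,7) H  (was 7)
#1 (2,2) H  (was 2)
#2 (3,9) C  (was 3)
#3 (7,6) C  (was 3)
#4 (6,2) C  (was 7)
#5 (7,1) C  (was 6)
#6 (2,10) C  (was 2)
#7 (2,10) H  (was 10)
#8 (4,1) E
#9 (4,2) C  (was 1)
#10 (0,1) H  (was 1)
#11 (7,1) H  (was 1)

COUNT = 5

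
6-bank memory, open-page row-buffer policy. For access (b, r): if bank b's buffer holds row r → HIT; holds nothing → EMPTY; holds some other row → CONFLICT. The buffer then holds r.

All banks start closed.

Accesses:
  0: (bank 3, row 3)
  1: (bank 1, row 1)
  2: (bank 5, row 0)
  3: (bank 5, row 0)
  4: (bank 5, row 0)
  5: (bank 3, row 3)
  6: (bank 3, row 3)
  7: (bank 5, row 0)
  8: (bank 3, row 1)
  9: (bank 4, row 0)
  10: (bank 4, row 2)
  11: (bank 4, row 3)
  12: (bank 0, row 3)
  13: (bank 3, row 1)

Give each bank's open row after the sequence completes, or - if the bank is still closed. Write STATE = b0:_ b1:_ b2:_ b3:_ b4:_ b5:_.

step 0: bank3 None->3 [EMPTY]
step 1: bank1 None->1 [EMPTY]
step 2: bank5 None->0 [EMPTY]
step 3: bank5 0->0 [HIT]
step 4: bank5 0->0 [HIT]
step 5: bank3 3->3 [HIT]
step 6: bank3 3->3 [HIT]
step 7: bank5 0->0 [HIT]
step 8: bank3 3->1 [CONFLICT]
step 9: bank4 None->0 [EMPTY]
step 10: bank4 0->2 [CONFLICT]
step 11: bank4 2->3 [CONFLICT]
step 12: bank0 None->3 [EMPTY]
step 13: bank3 1->1 [HIT]

STATE = b0:3 b1:1 b2:- b3:1 b4:3 b5:0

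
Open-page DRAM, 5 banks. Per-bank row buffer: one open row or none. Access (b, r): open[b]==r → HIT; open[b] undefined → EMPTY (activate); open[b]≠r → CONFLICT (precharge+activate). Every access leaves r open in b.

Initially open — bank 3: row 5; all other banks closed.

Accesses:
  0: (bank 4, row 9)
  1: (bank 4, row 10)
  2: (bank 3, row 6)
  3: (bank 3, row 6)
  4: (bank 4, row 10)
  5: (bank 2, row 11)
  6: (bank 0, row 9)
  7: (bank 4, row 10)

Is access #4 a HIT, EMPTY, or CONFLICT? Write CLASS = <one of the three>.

#0 (4,9) E
#1 (4,10) C  (was 9)
#2 (3,6) C  (was 5)
#3 (3,6) H  (was 6)
#4 (4,10) H  (was 10)
#5 (2,11) E
#6 (0,9) E
#7 (4,10) H  (was 10)

CLASS = HIT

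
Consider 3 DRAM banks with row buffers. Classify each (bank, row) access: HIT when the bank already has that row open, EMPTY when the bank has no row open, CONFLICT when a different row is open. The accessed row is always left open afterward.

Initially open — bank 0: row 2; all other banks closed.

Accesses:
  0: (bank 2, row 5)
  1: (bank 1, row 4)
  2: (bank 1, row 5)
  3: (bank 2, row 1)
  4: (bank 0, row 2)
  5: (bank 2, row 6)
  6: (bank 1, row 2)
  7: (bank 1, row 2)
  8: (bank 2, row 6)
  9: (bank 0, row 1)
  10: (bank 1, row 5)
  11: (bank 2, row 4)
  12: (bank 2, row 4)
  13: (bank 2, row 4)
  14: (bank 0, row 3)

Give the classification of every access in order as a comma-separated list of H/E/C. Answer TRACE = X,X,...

step 0: bank2 None->5 [EMPTY]
step 1: bank1 None->4 [EMPTY]
step 2: bank1 4->5 [CONFLICT]
step 3: bank2 5->1 [CONFLICT]
step 4: bank0 2->2 [HIT]
step 5: bank2 1->6 [CONFLICT]
step 6: bank1 5->2 [CONFLICT]
step 7: bank1 2->2 [HIT]
step 8: bank2 6->6 [HIT]
step 9: bank0 2->1 [CONFLICT]
step 10: bank1 2->5 [CONFLICT]
step 11: bank2 6->4 [CONFLICT]
step 12: bank2 4->4 [HIT]
step 13: bank2 4->4 [HIT]
step 14: bank0 1->3 [CONFLICT]

TRACE = E,E,C,C,H,C,C,H,H,C,C,C,H,H,C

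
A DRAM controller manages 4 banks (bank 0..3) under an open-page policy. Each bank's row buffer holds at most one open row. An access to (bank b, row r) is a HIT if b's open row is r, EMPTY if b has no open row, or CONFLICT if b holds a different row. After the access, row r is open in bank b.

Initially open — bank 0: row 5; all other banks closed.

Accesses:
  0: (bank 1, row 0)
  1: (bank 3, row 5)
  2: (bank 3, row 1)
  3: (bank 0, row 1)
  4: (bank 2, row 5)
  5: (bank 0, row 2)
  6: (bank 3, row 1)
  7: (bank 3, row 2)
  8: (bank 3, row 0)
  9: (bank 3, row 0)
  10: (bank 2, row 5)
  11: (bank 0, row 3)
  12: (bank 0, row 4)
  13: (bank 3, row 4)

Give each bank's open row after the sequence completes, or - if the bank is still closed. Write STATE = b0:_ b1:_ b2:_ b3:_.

#0 (1,0) E
#1 (3,5) E
#2 (3,1) C  (was 5)
#3 (0,1) C  (was 5)
#4 (2,5) E
#5 (0,2) C  (was 1)
#6 (3,1) H  (was 1)
#7 (3,2) C  (was 1)
#8 (3,0) C  (was 2)
#9 (3,0) H  (was 0)
#10 (2,5) H  (was 5)
#11 (0,3) C  (was 2)
#12 (0,4) C  (was 3)
#13 (3,4) C  (was 0)

STATE = b0:4 b1:0 b2:5 b3:4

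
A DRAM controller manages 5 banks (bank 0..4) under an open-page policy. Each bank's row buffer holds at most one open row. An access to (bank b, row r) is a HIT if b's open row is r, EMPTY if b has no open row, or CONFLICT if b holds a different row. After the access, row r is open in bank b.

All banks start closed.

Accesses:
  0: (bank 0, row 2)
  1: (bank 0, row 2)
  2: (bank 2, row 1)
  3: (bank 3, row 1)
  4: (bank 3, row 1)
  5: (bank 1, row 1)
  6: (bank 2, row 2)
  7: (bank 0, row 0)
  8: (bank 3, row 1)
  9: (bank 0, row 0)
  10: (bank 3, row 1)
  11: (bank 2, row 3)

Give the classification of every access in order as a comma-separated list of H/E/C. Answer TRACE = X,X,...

step 0: bank0 None->2 [EMPTY]
step 1: bank0 2->2 [HIT]
step 2: bank2 None->1 [EMPTY]
step 3: bank3 None->1 [EMPTY]
step 4: bank3 1->1 [HIT]
step 5: bank1 None->1 [EMPTY]
step 6: bank2 1->2 [CONFLICT]
step 7: bank0 2->0 [CONFLICT]
step 8: bank3 1->1 [HIT]
step 9: bank0 0->0 [HIT]
step 10: bank3 1->1 [HIT]
step 11: bank2 2->3 [CONFLICT]

TRACE = E,H,E,E,H,E,C,C,H,H,H,C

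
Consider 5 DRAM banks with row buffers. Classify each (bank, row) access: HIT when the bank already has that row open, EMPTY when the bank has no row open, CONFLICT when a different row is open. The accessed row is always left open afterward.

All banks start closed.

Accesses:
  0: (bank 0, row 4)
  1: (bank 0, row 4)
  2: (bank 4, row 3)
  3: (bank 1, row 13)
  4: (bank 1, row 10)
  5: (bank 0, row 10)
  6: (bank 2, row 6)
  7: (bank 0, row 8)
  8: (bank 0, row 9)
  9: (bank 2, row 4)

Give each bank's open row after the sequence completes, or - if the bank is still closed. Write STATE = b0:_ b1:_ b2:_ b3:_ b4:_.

#0 (0,4) E
#1 (0,4) H  (was 4)
#2 (4,3) E
#3 (1,13) E
#4 (1,10) C  (was 13)
#5 (0,10) C  (was 4)
#6 (2,6) E
#7 (0,8) C  (was 10)
#8 (0,9) C  (was 8)
#9 (2,4) C  (was 6)

STATE = b0:9 b1:10 b2:4 b3:- b4:3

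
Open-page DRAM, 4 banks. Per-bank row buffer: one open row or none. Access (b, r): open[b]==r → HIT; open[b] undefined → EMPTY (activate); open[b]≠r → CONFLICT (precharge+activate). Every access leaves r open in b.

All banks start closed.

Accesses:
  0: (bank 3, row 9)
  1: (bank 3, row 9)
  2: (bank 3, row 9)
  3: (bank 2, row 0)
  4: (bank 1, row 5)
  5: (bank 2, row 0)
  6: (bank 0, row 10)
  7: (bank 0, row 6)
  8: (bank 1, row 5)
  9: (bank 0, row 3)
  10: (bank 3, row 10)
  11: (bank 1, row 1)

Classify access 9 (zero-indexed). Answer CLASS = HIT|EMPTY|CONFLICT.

  [0] b3 r9: no row ⇒ E
  [1] b3 r9: had r9 ⇒ H
  [2] b3 r9: had r9 ⇒ H
  [3] b2 r0: no row ⇒ E
  [4] b1 r5: no row ⇒ E
  [5] b2 r0: had r0 ⇒ H
  [6] b0 r10: no row ⇒ E
  [7] b0 r6: had r10 ⇒ C
  [8] b1 r5: had r5 ⇒ H
  [9] b0 r3: had r6 ⇒ C
  [10] b3 r10: had r9 ⇒ C
  [11] b1 r1: had r5 ⇒ C

CLASS = CONFLICT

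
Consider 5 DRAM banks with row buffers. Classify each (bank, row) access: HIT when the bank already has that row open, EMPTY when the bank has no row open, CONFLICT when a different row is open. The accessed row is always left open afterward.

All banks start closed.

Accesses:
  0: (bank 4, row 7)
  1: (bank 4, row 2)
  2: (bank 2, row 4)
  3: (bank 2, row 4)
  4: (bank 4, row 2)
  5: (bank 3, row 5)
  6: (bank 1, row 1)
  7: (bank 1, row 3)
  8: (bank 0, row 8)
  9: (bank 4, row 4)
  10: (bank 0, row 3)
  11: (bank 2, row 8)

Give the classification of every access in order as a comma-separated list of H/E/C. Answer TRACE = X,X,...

#0 (4,7) E
#1 (4,2) C  (was 7)
#2 (2,4) E
#3 (2,4) H  (was 4)
#4 (4,2) H  (was 2)
#5 (3,5) E
#6 (1,1) E
#7 (1,3) C  (was 1)
#8 (0,8) E
#9 (4,4) C  (was 2)
#10 (0,3) C  (was 8)
#11 (2,8) C  (was 4)

TRACE = E,C,E,H,H,E,E,C,E,C,C,C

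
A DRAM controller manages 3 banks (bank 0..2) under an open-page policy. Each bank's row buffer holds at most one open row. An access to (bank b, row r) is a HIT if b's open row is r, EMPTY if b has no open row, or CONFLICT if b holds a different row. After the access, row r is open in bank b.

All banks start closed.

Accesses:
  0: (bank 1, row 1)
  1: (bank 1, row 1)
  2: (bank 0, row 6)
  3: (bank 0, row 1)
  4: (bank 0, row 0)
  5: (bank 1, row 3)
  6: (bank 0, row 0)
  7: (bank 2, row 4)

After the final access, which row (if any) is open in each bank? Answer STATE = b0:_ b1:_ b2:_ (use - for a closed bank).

STATE = b0:0 b1:3 b2:4

0: bank 1 row 1 — prev None → EMPTY
1: bank 1 row 1 — prev 1 → HIT
2: bank 0 row 6 — prev None → EMPTY
3: bank 0 row 1 — prev 6 → CONFLICT
4: bank 0 row 0 — prev 1 → CONFLICT
5: bank 1 row 3 — prev 1 → CONFLICT
6: bank 0 row 0 — prev 0 → HIT
7: bank 2 row 4 — prev None → EMPTY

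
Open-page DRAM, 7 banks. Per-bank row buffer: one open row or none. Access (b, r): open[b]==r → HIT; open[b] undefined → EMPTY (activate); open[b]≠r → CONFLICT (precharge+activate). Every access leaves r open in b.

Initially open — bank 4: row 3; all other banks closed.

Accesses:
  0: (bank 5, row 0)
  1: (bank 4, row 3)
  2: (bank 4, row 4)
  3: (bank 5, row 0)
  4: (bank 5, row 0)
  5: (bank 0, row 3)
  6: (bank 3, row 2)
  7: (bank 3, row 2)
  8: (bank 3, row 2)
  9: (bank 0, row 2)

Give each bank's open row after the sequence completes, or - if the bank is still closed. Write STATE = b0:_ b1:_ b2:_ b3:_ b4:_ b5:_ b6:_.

step 0: bank5 None->0 [EMPTY]
step 1: bank4 3->3 [HIT]
step 2: bank4 3->4 [CONFLICT]
step 3: bank5 0->0 [HIT]
step 4: bank5 0->0 [HIT]
step 5: bank0 None->3 [EMPTY]
step 6: bank3 None->2 [EMPTY]
step 7: bank3 2->2 [HIT]
step 8: bank3 2->2 [HIT]
step 9: bank0 3->2 [CONFLICT]

STATE = b0:2 b1:- b2:- b3:2 b4:4 b5:0 b6:-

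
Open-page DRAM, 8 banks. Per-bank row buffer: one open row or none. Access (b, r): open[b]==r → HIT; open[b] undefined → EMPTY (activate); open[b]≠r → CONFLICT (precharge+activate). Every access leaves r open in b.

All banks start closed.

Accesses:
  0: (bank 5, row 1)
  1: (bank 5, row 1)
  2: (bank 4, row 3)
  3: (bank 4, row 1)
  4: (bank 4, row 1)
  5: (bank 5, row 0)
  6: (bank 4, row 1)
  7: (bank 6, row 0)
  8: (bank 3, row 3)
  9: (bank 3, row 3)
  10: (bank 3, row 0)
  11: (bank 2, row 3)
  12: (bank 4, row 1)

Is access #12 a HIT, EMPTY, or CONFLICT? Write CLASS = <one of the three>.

0: bank 5 row 1 — prev None → EMPTY
1: bank 5 row 1 — prev 1 → HIT
2: bank 4 row 3 — prev None → EMPTY
3: bank 4 row 1 — prev 3 → CONFLICT
4: bank 4 row 1 — prev 1 → HIT
5: bank 5 row 0 — prev 1 → CONFLICT
6: bank 4 row 1 — prev 1 → HIT
7: bank 6 row 0 — prev None → EMPTY
8: bank 3 row 3 — prev None → EMPTY
9: bank 3 row 3 — prev 3 → HIT
10: bank 3 row 0 — prev 3 → CONFLICT
11: bank 2 row 3 — prev None → EMPTY
12: bank 4 row 1 — prev 1 → HIT

CLASS = HIT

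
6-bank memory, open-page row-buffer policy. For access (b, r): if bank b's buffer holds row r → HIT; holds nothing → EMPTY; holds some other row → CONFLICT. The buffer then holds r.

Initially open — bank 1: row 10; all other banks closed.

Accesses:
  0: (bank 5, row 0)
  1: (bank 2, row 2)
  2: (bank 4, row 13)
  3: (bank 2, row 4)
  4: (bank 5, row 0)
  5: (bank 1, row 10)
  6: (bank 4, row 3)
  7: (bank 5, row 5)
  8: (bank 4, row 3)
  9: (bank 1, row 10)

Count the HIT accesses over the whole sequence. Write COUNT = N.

COUNT = 4

0: bank 5 row 0 — prev None → EMPTY
1: bank 2 row 2 — prev None → EMPTY
2: bank 4 row 13 — prev None → EMPTY
3: bank 2 row 4 — prev 2 → CONFLICT
4: bank 5 row 0 — prev 0 → HIT
5: bank 1 row 10 — prev 10 → HIT
6: bank 4 row 3 — prev 13 → CONFLICT
7: bank 5 row 5 — prev 0 → CONFLICT
8: bank 4 row 3 — prev 3 → HIT
9: bank 1 row 10 — prev 10 → HIT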